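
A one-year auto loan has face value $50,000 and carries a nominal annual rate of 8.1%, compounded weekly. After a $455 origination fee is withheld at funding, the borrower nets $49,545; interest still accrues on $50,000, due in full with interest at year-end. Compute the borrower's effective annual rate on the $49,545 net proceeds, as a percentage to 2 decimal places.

Amount owed after one year: 50,000 × (1 + 0.081/52)^52 = 50,000 × 1.084303 = $54,215.13.
Effective rate on net proceeds: 54,215.13 / 49,545 − 1 = 0.094260 = 9.43%.

9.43%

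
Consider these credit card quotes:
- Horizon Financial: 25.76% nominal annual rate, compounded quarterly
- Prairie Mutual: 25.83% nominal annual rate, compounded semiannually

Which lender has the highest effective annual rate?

Horizon Financial: (1 + 0.2576/4)^4 − 1 = 28.357%
Prairie Mutual: (1 + 0.2583/2)^2 − 1 = 27.498%
The highest effective annual rate is Horizon Financial at 28.357%.

Horizon Financial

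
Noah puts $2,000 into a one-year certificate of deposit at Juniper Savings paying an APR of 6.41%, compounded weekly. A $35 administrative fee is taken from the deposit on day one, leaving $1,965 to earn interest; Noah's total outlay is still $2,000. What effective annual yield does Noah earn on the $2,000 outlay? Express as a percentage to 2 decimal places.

4.75%

Value after one year: 1,965 × (1 + 0.0641/52)^52 = 1,965 × 1.066157 = $2,095.00.
Effective yield on the $2,000 outlay: 2,095.00 / 2,000 − 1 = 0.047499 = 4.75%.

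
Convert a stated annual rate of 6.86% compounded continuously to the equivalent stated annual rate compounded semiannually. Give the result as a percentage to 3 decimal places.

EAR under continuous compounding: e^0.0686 − 1 = 0.071008.
Solve (1 + r/2)^2 = 1.071008: r/2 = 1.071008^(1/2) − 1 = 0.034895, so r = 0.069790 = 6.979%.

6.979%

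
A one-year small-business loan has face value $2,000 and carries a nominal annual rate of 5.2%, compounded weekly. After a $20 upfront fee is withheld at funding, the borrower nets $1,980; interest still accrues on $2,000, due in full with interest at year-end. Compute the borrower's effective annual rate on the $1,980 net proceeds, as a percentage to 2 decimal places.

Amount owed after one year: 2,000 × (1 + 0.052/52)^52 = 2,000 × 1.053348 = $2,106.70.
Effective rate on net proceeds: 2,106.70 / 1,980 − 1 = 0.063988 = 6.40%.

6.40%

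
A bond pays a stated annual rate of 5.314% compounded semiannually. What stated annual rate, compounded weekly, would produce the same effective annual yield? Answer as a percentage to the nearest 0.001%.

EAR = (1 + 0.05314/2)^2 − 1 = 0.053846.
Solve (1 + r/52)^52 = 1.053846: r/52 = 1.053846^(1/52) − 1 = 0.001009, so r = 0.052473 = 5.247%.

5.247%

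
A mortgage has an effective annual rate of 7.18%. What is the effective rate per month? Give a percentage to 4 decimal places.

0.5795%

The per-month rate i satisfies (1 + i)^12 = 1 + 0.0718.
i = 1.0718^(1/12) − 1 = 0.0057950 = 0.5795%.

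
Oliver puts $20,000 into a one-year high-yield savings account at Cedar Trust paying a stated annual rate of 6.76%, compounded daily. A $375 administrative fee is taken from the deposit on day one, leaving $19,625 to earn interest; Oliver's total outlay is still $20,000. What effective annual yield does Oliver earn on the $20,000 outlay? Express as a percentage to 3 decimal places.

Value after one year: 19,625 × (1 + 0.0676/365)^365 = 19,625 × 1.069931 = $20,997.39.
Effective yield on the $20,000 outlay: 20,997.39 / 20,000 − 1 = 0.049869 = 4.987%.

4.987%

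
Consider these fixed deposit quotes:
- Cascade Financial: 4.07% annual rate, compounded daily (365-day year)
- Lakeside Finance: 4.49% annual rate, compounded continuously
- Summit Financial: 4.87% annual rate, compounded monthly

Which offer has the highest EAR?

Cascade Financial: (1 + 0.0407/365)^365 − 1 = 4.154%
Lakeside Finance: e^0.0449 − 1 = 4.592%
Summit Financial: (1 + 0.0487/12)^12 − 1 = 4.980%
The highest effective annual rate is Summit Financial at 4.980%.

Summit Financial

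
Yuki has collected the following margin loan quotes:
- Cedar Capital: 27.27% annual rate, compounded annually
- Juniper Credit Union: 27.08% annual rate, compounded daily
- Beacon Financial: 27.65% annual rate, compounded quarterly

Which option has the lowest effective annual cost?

Cedar Capital: compounded annually, EAR = 27.270%
Juniper Credit Union: (1 + 0.2708/365)^365 − 1 = 31.088%
Beacon Financial: (1 + 0.2765/4)^4 − 1 = 30.651%
The lowest effective annual rate is Cedar Capital at 27.270%.

Cedar Capital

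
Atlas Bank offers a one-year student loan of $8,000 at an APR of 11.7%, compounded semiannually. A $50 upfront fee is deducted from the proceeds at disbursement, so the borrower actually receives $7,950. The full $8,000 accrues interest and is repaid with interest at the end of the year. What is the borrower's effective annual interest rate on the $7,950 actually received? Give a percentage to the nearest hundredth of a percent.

Amount owed after one year: 8,000 × (1 + 0.117/2)^2 = 8,000 × 1.120422 = $8,963.38.
Effective rate on net proceeds: 8,963.38 / 7,950 − 1 = 0.127469 = 12.75%.

12.75%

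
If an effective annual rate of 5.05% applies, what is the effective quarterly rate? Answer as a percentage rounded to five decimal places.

1.23927%

The per-quarter rate i satisfies (1 + i)^4 = 1 + 0.0505.
i = 1.0505^(1/4) − 1 = 0.0123927 = 1.23927%.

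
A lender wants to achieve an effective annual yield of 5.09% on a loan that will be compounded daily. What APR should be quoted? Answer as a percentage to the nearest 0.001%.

4.965%

(1 + r/365)^365 − 1 = 0.0509, so 1 + r/365 = 1.0509^(1/365).
r/365 = 0.000136, so r = 0.049650 = 4.965%.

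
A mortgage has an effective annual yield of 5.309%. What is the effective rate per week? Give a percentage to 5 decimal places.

0.09953%

The per-week rate i satisfies (1 + i)^52 = 1 + 0.05309.
i = 1.05309^(1/52) − 1 = 0.0009953 = 0.09953%.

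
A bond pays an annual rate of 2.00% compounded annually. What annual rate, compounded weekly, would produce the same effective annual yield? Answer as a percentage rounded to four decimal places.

Compounded annually, EAR = nominal = 0.020000.
Solve (1 + r/52)^52 = 1.020000: r/52 = 1.020000^(1/52) − 1 = 0.000381, so r = 0.019806 = 1.9806%.

1.9806%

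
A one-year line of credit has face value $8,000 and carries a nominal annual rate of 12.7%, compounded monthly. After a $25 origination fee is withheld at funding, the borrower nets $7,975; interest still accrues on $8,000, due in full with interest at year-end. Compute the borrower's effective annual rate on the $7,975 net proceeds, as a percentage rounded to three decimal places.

13.822%

Amount owed after one year: 8,000 × (1 + 0.127/12)^12 = 8,000 × 1.134660 = $9,077.28.
Effective rate on net proceeds: 9,077.28 / 7,975 − 1 = 0.138216 = 13.822%.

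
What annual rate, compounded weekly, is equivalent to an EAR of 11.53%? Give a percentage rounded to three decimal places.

10.924%

(1 + r/52)^52 − 1 = 0.1153, so 1 + r/52 = 1.1153^(1/52).
r/52 = 0.002101, so r = 0.109238 = 10.924%.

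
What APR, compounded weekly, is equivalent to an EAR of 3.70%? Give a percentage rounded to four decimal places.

3.6345%

(1 + r/52)^52 − 1 = 0.0370, so 1 + r/52 = 1.0370^(1/52).
r/52 = 0.000699, so r = 0.036345 = 3.6345%.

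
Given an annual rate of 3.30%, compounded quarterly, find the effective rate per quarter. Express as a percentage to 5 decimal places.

0.82500%

With a nominal annual rate compounded quarterly, the periodic rate is the nominal rate divided by 4.
i = 0.0330 / 4 = 0.0082500 = 0.82500%.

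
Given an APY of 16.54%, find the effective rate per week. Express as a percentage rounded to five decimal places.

0.29479%

The per-week rate i satisfies (1 + i)^52 = 1 + 0.1654.
i = 1.1654^(1/52) − 1 = 0.0029479 = 0.29479%.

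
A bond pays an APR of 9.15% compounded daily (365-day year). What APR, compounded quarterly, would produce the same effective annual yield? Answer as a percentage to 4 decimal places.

9.2543%

EAR = (1 + 0.0915/365)^365 − 1 = 0.095804.
Solve (1 + r/4)^4 = 1.095804: r/4 = 1.095804^(1/4) − 1 = 0.023136, so r = 0.092543 = 9.2543%.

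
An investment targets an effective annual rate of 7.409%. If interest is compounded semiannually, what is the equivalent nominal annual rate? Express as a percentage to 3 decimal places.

(1 + r/2)^2 − 1 = 0.07409, so 1 + r/2 = 1.07409^(1/2).
r/2 = 0.036383, so r = 0.072766 = 7.277%.

7.277%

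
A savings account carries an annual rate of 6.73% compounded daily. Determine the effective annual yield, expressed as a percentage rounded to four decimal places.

6.9610%

EAR = (1 + 0.0673/365)^365 − 1.
= (1 + 0.000184)^365 − 1 = 1.069610 − 1 = 6.9610%.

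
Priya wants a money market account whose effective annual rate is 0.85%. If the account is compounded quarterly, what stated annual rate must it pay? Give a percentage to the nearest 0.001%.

0.847%

(1 + r/4)^4 − 1 = 0.0085, so 1 + r/4 = 1.0085^(1/4).
r/4 = 0.002118, so r = 0.008473 = 0.847%.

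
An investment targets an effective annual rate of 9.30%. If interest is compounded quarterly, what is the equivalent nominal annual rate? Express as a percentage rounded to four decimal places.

8.9922%

(1 + r/4)^4 − 1 = 0.0930, so 1 + r/4 = 1.0930^(1/4).
r/4 = 0.022481, so r = 0.089922 = 8.9922%.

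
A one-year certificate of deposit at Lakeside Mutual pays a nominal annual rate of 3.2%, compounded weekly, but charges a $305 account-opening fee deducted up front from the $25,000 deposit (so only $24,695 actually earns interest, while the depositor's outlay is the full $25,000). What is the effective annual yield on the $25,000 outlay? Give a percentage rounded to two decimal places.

Value after one year: 24,695 × (1 + 0.032/52)^52 = 24,695 × 1.032507 = $25,497.77.
Effective yield on the $25,000 outlay: 25,497.77 / 25,000 − 1 = 0.019911 = 1.99%.

1.99%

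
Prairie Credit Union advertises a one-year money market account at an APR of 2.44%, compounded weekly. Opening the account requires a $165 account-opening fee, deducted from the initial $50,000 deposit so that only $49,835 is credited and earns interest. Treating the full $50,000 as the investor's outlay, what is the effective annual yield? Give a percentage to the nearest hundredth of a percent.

2.13%

Value after one year: 49,835 × (1 + 0.0244/52)^52 = 49,835 × 1.024694 = $51,065.64.
Effective yield on the $50,000 outlay: 51,065.64 / 50,000 − 1 = 0.021313 = 2.13%.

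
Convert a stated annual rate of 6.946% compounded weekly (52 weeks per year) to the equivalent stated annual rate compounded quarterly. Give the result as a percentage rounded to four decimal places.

EAR = (1 + 0.06946/52)^52 − 1 = 0.071880.
Solve (1 + r/4)^4 = 1.071880: r/4 = 1.071880^(1/4) − 1 = 0.017505, so r = 0.070019 = 7.0019%.

7.0019%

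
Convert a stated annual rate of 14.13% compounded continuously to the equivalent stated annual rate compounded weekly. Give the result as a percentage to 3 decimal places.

14.149%

EAR under continuous compounding: e^0.1413 − 1 = 0.151770.
Solve (1 + r/52)^52 = 1.151770: r/52 = 1.151770^(1/52) − 1 = 0.002721, so r = 0.141492 = 14.149%.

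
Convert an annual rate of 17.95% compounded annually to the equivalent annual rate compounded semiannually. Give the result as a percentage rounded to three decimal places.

17.210%

Compounded annually, EAR = nominal = 0.179500.
Solve (1 + r/2)^2 = 1.179500: r/2 = 1.179500^(1/2) − 1 = 0.086048, so r = 0.172096 = 17.210%.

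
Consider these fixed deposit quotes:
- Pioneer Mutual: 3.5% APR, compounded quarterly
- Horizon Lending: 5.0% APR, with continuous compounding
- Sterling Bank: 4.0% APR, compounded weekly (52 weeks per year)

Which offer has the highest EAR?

Horizon Lending

Pioneer Mutual: (1 + 0.035/4)^4 − 1 = 3.546%
Horizon Lending: e^0.050 − 1 = 5.127%
Sterling Bank: (1 + 0.040/52)^52 − 1 = 4.079%
The highest effective annual rate is Horizon Lending at 5.127%.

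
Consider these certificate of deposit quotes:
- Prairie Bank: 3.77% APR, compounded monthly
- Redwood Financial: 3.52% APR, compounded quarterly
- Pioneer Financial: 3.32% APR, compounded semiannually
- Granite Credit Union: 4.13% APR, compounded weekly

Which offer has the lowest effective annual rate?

Prairie Bank: (1 + 0.0377/12)^12 − 1 = 3.836%
Redwood Financial: (1 + 0.0352/4)^4 − 1 = 3.567%
Pioneer Financial: (1 + 0.0332/2)^2 − 1 = 3.348%
Granite Credit Union: (1 + 0.0413/52)^52 − 1 = 4.215%
The lowest effective annual rate is Pioneer Financial at 3.348%.

Pioneer Financial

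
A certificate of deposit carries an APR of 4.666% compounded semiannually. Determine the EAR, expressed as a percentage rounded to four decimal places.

EAR = (1 + 0.04666/2)^2 − 1.
= (1 + 0.023330)^2 − 1 = 1.047204 − 1 = 4.7204%.

4.7204%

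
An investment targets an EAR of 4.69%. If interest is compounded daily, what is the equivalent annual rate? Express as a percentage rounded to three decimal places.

4.584%

(1 + r/365)^365 − 1 = 0.0469, so 1 + r/365 = 1.0469^(1/365).
r/365 = 0.000126, so r = 0.045836 = 4.584%.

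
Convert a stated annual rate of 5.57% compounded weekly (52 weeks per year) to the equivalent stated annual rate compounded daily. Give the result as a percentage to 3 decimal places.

EAR = (1 + 0.0557/52)^52 − 1 = 0.057249.
Solve (1 + r/365)^365 = 1.057249: r/365 = 1.057249^(1/365) − 1 = 0.000153, so r = 0.055674 = 5.567%.

5.567%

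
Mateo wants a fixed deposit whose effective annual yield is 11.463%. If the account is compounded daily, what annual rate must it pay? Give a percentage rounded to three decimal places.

10.854%

(1 + r/365)^365 − 1 = 0.11463, so 1 + r/365 = 1.11463^(1/365).
r/365 = 0.000297, so r = 0.108539 = 10.854%.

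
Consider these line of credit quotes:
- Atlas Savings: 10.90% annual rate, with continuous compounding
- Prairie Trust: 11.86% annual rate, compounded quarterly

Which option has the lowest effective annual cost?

Atlas Savings: e^0.1090 − 1 = 11.516%
Prairie Trust: (1 + 0.1186/4)^4 − 1 = 12.398%
The lowest effective annual rate is Atlas Savings at 11.516%.

Atlas Savings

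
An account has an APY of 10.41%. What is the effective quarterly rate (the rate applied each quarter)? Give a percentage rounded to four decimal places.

2.5067%

The per-quarter rate i satisfies (1 + i)^4 = 1 + 0.1041.
i = 1.1041^(1/4) − 1 = 0.0250666 = 2.5067%.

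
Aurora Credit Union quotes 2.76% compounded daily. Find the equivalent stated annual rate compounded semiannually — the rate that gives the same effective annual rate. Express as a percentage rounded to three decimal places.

2.779%

EAR = (1 + 0.0276/365)^365 − 1 = 0.027983.
Solve (1 + r/2)^2 = 1.027983: r/2 = 1.027983^(1/2) − 1 = 0.013895, so r = 0.027790 = 2.779%.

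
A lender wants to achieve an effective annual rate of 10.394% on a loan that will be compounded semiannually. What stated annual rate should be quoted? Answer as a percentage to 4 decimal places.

(1 + r/2)^2 − 1 = 0.10394, so 1 + r/2 = 1.10394^(1/2).
r/2 = 0.050685, so r = 0.101371 = 10.1371%.

10.1371%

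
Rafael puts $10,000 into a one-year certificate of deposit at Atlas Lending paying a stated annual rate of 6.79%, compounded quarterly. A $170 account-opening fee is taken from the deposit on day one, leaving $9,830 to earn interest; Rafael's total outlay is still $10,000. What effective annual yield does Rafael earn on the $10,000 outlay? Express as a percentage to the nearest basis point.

Value after one year: 9,830 × (1 + 0.0679/4)^4 = 9,830 × 1.069649 = $10,514.65.
Effective yield on the $10,000 outlay: 10,514.65 / 10,000 − 1 = 0.051465 = 5.15%.

5.15%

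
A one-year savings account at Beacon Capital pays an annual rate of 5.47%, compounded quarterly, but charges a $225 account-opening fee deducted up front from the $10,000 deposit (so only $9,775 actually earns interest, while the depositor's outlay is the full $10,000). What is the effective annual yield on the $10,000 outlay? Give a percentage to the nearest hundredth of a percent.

Value after one year: 9,775 × (1 + 0.0547/4)^4 = 9,775 × 1.055832 = $10,320.76.
Effective yield on the $10,000 outlay: 10,320.76 / 10,000 − 1 = 0.032076 = 3.21%.

3.21%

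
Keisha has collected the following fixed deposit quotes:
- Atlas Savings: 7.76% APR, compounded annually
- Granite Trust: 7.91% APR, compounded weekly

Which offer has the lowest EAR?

Atlas Savings

Atlas Savings: compounded annually, EAR = 7.760%
Granite Trust: (1 + 0.0791/52)^52 − 1 = 8.225%
The lowest effective annual rate is Atlas Savings at 7.760%.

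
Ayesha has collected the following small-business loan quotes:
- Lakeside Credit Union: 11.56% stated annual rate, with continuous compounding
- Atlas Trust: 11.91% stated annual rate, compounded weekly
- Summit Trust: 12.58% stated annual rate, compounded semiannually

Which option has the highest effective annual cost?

Summit Trust

Lakeside Credit Union: e^0.1156 − 1 = 12.255%
Atlas Trust: (1 + 0.1191/52)^52 − 1 = 12.633%
Summit Trust: (1 + 0.1258/2)^2 − 1 = 12.976%
The highest effective annual rate is Summit Trust at 12.976%.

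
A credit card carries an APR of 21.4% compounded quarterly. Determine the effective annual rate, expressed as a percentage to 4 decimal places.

23.1794%

EAR = (1 + 0.214/4)^4 − 1.
= 1.231794 − 1 = 23.1794%.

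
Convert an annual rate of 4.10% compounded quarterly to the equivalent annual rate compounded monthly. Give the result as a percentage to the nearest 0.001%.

4.086%

EAR = (1 + 0.0410/4)^4 − 1 = 0.041635.
Solve (1 + r/12)^12 = 1.041635: r/12 = 1.041635^(1/12) − 1 = 0.003405, so r = 0.040861 = 4.086%.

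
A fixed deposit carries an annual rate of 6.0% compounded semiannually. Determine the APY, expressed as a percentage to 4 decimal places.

EAR = (1 + 0.060/2)^2 − 1.
= (1 + 0.030000)^2 − 1 = 1.060900 − 1 = 6.0900%.

6.0900%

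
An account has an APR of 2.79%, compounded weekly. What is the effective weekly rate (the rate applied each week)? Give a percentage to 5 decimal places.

With a nominal annual rate compounded weekly, the periodic rate is the nominal rate divided by 52.
i = 0.0279 / 52 = 0.0005365 = 0.05365%.

0.05365%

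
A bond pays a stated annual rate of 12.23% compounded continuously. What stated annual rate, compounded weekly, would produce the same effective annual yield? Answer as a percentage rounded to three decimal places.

12.244%

EAR under continuous compounding: e^0.1223 − 1 = 0.130093.
Solve (1 + r/52)^52 = 1.130093: r/52 = 1.130093^(1/52) − 1 = 0.002355, so r = 0.122444 = 12.244%.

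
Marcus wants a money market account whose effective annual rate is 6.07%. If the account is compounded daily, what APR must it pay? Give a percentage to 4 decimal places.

5.8934%

(1 + r/365)^365 − 1 = 0.0607, so 1 + r/365 = 1.0607^(1/365).
r/365 = 0.000161, so r = 0.058934 = 5.8934%.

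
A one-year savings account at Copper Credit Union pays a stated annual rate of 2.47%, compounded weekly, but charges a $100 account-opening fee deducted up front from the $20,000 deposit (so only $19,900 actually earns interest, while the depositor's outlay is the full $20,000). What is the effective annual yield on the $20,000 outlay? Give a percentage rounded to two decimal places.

Value after one year: 19,900 × (1 + 0.0247/52)^52 = 19,900 × 1.025002 = $20,397.53.
Effective yield on the $20,000 outlay: 20,397.53 / 20,000 − 1 = 0.019877 = 1.99%.

1.99%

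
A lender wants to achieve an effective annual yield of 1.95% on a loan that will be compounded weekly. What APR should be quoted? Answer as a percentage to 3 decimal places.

(1 + r/52)^52 − 1 = 0.0195, so 1 + r/52 = 1.0195^(1/52).
r/52 = 0.000371, so r = 0.019316 = 1.932%.

1.932%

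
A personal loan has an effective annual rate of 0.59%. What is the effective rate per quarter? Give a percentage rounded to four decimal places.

The per-quarter rate i satisfies (1 + i)^4 = 1 + 0.0059.
i = 1.0059^(1/4) − 1 = 0.0014717 = 0.1472%.

0.1472%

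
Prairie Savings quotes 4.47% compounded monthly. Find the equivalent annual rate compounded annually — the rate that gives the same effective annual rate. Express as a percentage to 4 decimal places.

4.5627%

EAR = (1 + 0.0447/12)^12 − 1 = 0.045627.
Compounded annually, the equivalent nominal rate is the EAR itself: 4.5627%.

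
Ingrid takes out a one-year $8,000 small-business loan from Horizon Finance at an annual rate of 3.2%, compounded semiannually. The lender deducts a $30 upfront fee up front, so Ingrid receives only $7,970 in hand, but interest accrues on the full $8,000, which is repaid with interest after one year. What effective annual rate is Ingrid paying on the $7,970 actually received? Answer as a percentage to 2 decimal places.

Amount owed after one year: 8,000 × (1 + 0.032/2)^2 = 8,000 × 1.032256 = $8,258.05.
Effective rate on net proceeds: 8,258.05 / 7,970 − 1 = 0.036142 = 3.61%.

3.61%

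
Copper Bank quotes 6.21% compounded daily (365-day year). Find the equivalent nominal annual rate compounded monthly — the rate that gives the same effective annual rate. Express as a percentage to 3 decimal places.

EAR = (1 + 0.0621/365)^365 − 1 = 0.064063.
Solve (1 + r/12)^12 = 1.064063: r/12 = 1.064063^(1/12) − 1 = 0.005188, so r = 0.062256 = 6.226%.

6.226%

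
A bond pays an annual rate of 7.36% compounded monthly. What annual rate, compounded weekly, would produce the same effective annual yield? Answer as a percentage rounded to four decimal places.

7.3427%

EAR = (1 + 0.0736/12)^12 − 1 = 0.076134.
Solve (1 + r/52)^52 = 1.076134: r/52 = 1.076134^(1/52) − 1 = 0.001412, so r = 0.073427 = 7.3427%.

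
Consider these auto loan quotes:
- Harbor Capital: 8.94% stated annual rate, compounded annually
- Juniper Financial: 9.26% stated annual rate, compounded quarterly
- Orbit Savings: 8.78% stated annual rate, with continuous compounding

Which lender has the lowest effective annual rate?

Harbor Capital

Harbor Capital: compounded annually, EAR = 8.940%
Juniper Financial: (1 + 0.0926/4)^4 − 1 = 9.587%
Orbit Savings: e^0.0878 − 1 = 9.177%
The lowest effective annual rate is Harbor Capital at 8.940%.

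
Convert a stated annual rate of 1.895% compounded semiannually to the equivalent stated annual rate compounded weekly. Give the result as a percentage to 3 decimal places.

1.886%

EAR = (1 + 0.01895/2)^2 − 1 = 0.019040.
Solve (1 + r/52)^52 = 1.019040: r/52 = 1.019040^(1/52) − 1 = 0.000363, so r = 0.018864 = 1.886%.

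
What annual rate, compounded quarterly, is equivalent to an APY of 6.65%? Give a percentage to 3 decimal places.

6.490%

(1 + r/4)^4 − 1 = 0.0665, so 1 + r/4 = 1.0665^(1/4).
r/4 = 0.016226, so r = 0.064903 = 6.490%.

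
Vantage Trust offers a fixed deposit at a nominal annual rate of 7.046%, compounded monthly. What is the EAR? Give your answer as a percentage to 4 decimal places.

EAR = (1 + 0.07046/12)^12 − 1.
= 1.072781 − 1 = 7.2781%.

7.2781%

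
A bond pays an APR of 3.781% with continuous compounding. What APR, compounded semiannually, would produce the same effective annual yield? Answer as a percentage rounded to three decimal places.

3.817%

EAR under continuous compounding: e^0.03781 − 1 = 0.038534.
Solve (1 + r/2)^2 = 1.038534: r/2 = 1.038534^(1/2) − 1 = 0.019085, so r = 0.038170 = 3.817%.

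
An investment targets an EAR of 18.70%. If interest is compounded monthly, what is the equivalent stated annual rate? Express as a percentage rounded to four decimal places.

17.2659%

(1 + r/12)^12 − 1 = 0.1870, so 1 + r/12 = 1.1870^(1/12).
r/12 = 0.014388, so r = 0.172659 = 17.2659%.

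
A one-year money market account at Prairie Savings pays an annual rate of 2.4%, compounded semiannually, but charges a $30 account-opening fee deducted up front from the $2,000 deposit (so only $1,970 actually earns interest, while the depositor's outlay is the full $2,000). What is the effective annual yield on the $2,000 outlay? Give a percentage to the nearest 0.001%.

0.878%

Value after one year: 1,970 × (1 + 0.024/2)^2 = 1,970 × 1.024144 = $2,017.56.
Effective yield on the $2,000 outlay: 2,017.56 / 2,000 − 1 = 0.008782 = 0.878%.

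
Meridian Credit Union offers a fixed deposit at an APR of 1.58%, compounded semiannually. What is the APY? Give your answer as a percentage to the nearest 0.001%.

EAR = (1 + 0.0158/2)^2 − 1.
= (1 + 0.007900)^2 − 1 = 1.015862 − 1 = 1.586%.

1.586%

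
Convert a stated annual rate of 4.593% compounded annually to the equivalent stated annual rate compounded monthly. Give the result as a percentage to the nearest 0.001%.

4.499%

Compounded annually, EAR = nominal = 0.045930.
Solve (1 + r/12)^12 = 1.045930: r/12 = 1.045930^(1/12) − 1 = 0.003749, so r = 0.044991 = 4.499%.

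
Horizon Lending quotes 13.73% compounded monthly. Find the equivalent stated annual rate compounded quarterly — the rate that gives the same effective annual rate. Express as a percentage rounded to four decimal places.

EAR = (1 + 0.1373/12)^12 − 1 = 0.146278.
Solve (1 + r/4)^4 = 1.146278: r/4 = 1.146278^(1/4) − 1 = 0.034719, so r = 0.138877 = 13.8877%.

13.8877%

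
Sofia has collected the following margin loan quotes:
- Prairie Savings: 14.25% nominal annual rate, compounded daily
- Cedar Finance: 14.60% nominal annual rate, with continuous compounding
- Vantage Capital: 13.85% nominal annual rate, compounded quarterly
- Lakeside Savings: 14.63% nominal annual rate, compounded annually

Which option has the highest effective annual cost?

Prairie Savings: (1 + 0.1425/365)^365 − 1 = 15.312%
Cedar Finance: e^0.1460 − 1 = 15.720%
Vantage Capital: (1 + 0.1385/4)^4 − 1 = 14.586%
Lakeside Savings: compounded annually, EAR = 14.630%
The highest effective annual rate is Cedar Finance at 15.720%.

Cedar Finance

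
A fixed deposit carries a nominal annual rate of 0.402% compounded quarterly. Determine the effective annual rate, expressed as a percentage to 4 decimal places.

EAR = (1 + 0.00402/4)^4 − 1.
= (1 + 0.001005)^4 − 1 = 1.004026 − 1 = 0.4026%.

0.4026%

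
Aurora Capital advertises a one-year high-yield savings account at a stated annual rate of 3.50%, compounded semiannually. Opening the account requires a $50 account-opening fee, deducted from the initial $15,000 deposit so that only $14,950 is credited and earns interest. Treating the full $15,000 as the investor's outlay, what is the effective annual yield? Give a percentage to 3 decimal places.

3.186%

Value after one year: 14,950 × (1 + 0.0350/2)^2 = 14,950 × 1.035306 = $15,477.83.
Effective yield on the $15,000 outlay: 15,477.83 / 15,000 − 1 = 0.031855 = 3.186%.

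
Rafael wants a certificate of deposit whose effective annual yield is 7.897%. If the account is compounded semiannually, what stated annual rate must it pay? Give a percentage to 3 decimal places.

7.747%

(1 + r/2)^2 − 1 = 0.07897, so 1 + r/2 = 1.07897^(1/2).
r/2 = 0.038735, so r = 0.077470 = 7.747%.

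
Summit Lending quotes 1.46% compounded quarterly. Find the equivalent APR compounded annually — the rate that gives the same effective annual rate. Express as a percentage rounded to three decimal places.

1.468%

EAR = (1 + 0.0146/4)^4 − 1 = 0.014680.
Compounded annually, the equivalent nominal rate is the EAR itself: 1.468%.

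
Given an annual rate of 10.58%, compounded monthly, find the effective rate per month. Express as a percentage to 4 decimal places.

With a nominal annual rate compounded monthly, the periodic rate is the nominal rate divided by 12.
i = 0.1058 / 12 = 0.0088167 = 0.8817%.

0.8817%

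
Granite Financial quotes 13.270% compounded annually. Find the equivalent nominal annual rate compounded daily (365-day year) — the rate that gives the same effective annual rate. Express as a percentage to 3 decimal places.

12.463%

Compounded annually, EAR = nominal = 0.132700.
Solve (1 + r/365)^365 = 1.132700: r/365 = 1.132700^(1/365) − 1 = 0.000341, so r = 0.124625 = 12.463%.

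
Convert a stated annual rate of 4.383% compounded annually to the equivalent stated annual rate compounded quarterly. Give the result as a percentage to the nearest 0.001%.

4.313%

Compounded annually, EAR = nominal = 0.043830.
Solve (1 + r/4)^4 = 1.043830: r/4 = 1.043830^(1/4) − 1 = 0.010782, so r = 0.043127 = 4.313%.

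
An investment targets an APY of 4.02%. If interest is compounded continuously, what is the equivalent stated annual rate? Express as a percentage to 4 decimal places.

3.9413%

Continuous: nominal r satisfies e^r − 1 = 0.0402.
r = ln(1 + 0.0402) = ln(1.0402) = 0.039413 = 3.9413%.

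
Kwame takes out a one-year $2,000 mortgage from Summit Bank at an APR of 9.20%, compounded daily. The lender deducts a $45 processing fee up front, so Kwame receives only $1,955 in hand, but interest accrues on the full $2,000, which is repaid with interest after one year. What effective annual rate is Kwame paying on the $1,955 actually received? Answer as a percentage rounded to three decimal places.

12.159%

Amount owed after one year: 2,000 × (1 + 0.0920/365)^365 = 2,000 × 1.096352 = $2,192.70.
Effective rate on net proceeds: 2,192.70 / 1,955 − 1 = 0.121588 = 12.159%.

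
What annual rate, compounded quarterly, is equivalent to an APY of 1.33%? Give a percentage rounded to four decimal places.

1.3234%

(1 + r/4)^4 − 1 = 0.0133, so 1 + r/4 = 1.0133^(1/4).
r/4 = 0.003309, so r = 0.013234 = 1.3234%.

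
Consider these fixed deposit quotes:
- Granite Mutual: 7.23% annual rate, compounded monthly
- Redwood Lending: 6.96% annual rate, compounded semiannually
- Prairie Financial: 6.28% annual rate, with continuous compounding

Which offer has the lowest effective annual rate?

Prairie Financial

Granite Mutual: (1 + 0.0723/12)^12 − 1 = 7.474%
Redwood Lending: (1 + 0.0696/2)^2 − 1 = 7.081%
Prairie Financial: e^0.0628 − 1 = 6.481%
The lowest effective annual rate is Prairie Financial at 6.481%.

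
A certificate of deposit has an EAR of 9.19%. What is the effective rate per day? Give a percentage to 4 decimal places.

0.0241%

The per-day rate i satisfies (1 + i)^365 = 1 + 0.0919.
i = 1.0919^(1/365) − 1 = 0.0002409 = 0.0241%.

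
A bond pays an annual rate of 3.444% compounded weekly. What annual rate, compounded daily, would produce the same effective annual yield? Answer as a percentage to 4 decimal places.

EAR = (1 + 0.03444/52)^52 − 1 = 0.035028.
Solve (1 + r/365)^365 = 1.035028: r/365 = 1.035028^(1/365) − 1 = 0.000094, so r = 0.034430 = 3.4430%.

3.4430%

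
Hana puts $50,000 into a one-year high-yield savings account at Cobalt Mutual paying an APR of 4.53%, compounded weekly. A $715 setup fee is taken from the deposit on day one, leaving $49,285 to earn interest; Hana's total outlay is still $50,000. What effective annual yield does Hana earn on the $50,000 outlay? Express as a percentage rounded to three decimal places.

Value after one year: 49,285 × (1 + 0.0453/52)^52 = 49,285 × 1.046321 = $51,567.93.
Effective yield on the $50,000 outlay: 51,567.93 / 50,000 − 1 = 0.031359 = 3.136%.

3.136%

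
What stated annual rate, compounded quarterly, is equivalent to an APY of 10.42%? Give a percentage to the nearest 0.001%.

10.036%

(1 + r/4)^4 − 1 = 0.1042, so 1 + r/4 = 1.1042^(1/4).
r/4 = 0.025090, so r = 0.100359 = 10.036%.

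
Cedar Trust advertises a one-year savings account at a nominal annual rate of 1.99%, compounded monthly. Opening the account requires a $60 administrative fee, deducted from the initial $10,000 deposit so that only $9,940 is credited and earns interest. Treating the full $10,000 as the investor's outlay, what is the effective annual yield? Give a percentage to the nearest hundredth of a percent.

1.40%

Value after one year: 9,940 × (1 + 0.0199/12)^12 = 9,940 × 1.020083 = $10,139.62.
Effective yield on the $10,000 outlay: 10,139.62 / 10,000 − 1 = 0.013962 = 1.40%.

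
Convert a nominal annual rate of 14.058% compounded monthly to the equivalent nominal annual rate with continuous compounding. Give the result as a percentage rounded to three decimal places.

EAR = (1 + 0.14058/12)^12 − 1 = 0.150001.
Equivalent continuous rate: r = ln(1 + 0.150001) = 0.139763 = 13.976%.

13.976%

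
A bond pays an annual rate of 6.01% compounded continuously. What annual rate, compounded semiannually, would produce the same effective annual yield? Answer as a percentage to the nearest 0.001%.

EAR under continuous compounding: e^0.0601 − 1 = 0.061943.
Solve (1 + r/2)^2 = 1.061943: r/2 = 1.061943^(1/2) − 1 = 0.030506, so r = 0.061012 = 6.101%.

6.101%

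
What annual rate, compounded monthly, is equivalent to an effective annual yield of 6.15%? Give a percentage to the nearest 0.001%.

(1 + r/12)^12 − 1 = 0.0615, so 1 + r/12 = 1.0615^(1/12).
r/12 = 0.004986, so r = 0.059832 = 5.983%.

5.983%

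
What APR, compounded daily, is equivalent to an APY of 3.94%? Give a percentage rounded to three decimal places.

(1 + r/365)^365 − 1 = 0.0394, so 1 + r/365 = 1.0394^(1/365).
r/365 = 0.000106, so r = 0.038646 = 3.865%.

3.865%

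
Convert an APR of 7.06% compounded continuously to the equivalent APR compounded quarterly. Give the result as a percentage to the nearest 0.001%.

EAR under continuous compounding: e^0.0706 − 1 = 0.073152.
Solve (1 + r/4)^4 = 1.073152: r/4 = 1.073152^(1/4) − 1 = 0.017807, so r = 0.071227 = 7.123%.

7.123%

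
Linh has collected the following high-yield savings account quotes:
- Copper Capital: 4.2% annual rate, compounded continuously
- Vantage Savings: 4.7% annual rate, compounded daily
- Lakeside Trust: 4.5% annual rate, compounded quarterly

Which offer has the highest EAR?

Vantage Savings

Copper Capital: e^0.042 − 1 = 4.289%
Vantage Savings: (1 + 0.047/365)^365 − 1 = 4.812%
Lakeside Trust: (1 + 0.045/4)^4 − 1 = 4.577%
The highest effective annual rate is Vantage Savings at 4.812%.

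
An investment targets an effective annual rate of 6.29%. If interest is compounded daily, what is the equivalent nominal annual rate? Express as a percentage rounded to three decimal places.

6.101%

(1 + r/365)^365 − 1 = 0.0629, so 1 + r/365 = 1.0629^(1/365).
r/365 = 0.000167, so r = 0.061006 = 6.101%.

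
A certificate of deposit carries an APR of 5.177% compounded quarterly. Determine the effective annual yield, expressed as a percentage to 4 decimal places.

5.2784%

EAR = (1 + 0.05177/4)^4 − 1.
= 1.052784 − 1 = 5.2784%.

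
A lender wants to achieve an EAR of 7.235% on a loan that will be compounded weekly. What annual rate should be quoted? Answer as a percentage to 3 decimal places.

(1 + r/52)^52 − 1 = 0.07235, so 1 + r/52 = 1.07235^(1/52).
r/52 = 0.001344, so r = 0.069899 = 6.990%.

6.990%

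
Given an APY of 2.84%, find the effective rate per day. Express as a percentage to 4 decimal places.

The per-day rate i satisfies (1 + i)^365 = 1 + 0.0284.
i = 1.0284^(1/365) − 1 = 0.0000767 = 0.0077%.

0.0077%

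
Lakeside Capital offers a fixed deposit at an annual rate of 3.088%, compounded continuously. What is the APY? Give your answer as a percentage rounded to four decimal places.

With continuous compounding, EAR = e^0.03088 − 1.
e^0.03088 = 1.031362, so EAR = 0.031362 = 3.1362%.

3.1362%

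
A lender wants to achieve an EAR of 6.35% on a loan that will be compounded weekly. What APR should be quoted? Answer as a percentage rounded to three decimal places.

6.160%

(1 + r/52)^52 − 1 = 0.0635, so 1 + r/52 = 1.0635^(1/52).
r/52 = 0.001185, so r = 0.061602 = 6.160%.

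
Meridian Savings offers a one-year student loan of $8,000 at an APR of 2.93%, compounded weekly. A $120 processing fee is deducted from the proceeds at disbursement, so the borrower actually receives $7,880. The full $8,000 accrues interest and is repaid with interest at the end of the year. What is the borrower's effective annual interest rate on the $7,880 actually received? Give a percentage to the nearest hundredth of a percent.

4.54%

Amount owed after one year: 8,000 × (1 + 0.0293/52)^52 = 8,000 × 1.029725 = $8,237.80.
Effective rate on net proceeds: 8,237.80 / 7,880 − 1 = 0.045406 = 4.54%.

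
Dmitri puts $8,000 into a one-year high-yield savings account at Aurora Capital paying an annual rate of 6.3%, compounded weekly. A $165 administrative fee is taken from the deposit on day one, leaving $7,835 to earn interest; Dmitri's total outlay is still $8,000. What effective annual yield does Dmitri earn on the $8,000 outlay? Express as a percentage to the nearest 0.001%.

4.302%

Value after one year: 7,835 × (1 + 0.063/52)^52 = 7,835 × 1.064986 = $8,344.17.
Effective yield on the $8,000 outlay: 8,344.17 / 8,000 − 1 = 0.043021 = 4.302%.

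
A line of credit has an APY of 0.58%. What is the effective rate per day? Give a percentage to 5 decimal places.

The per-day rate i satisfies (1 + i)^365 = 1 + 0.0058.
i = 1.0058^(1/365) − 1 = 0.0000158 = 0.00158%.

0.00158%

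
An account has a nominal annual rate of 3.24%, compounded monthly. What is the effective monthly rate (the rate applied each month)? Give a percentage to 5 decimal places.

0.27000%

With a nominal annual rate compounded monthly, the periodic rate is the nominal rate divided by 12.
i = 0.0324 / 12 = 0.0027000 = 0.27000%.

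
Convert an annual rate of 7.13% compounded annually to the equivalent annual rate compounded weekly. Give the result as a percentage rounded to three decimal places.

Compounded annually, EAR = nominal = 0.071300.
Solve (1 + r/52)^52 = 1.071300: r/52 = 1.071300^(1/52) − 1 = 0.001325, so r = 0.068918 = 6.892%.

6.892%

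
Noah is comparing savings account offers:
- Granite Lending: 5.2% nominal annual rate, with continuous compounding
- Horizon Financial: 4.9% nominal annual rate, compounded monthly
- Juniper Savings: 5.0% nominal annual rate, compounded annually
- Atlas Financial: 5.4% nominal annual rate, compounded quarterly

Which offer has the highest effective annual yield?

Atlas Financial

Granite Lending: e^0.052 − 1 = 5.338%
Horizon Financial: (1 + 0.049/12)^12 − 1 = 5.012%
Juniper Savings: compounded annually, EAR = 5.000%
Atlas Financial: (1 + 0.054/4)^4 − 1 = 5.510%
The highest effective annual rate is Atlas Financial at 5.510%.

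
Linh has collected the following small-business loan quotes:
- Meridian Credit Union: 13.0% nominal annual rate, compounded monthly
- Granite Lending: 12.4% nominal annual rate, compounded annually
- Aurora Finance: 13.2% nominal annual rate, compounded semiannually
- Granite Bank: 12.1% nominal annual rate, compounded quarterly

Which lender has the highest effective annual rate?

Meridian Credit Union

Meridian Credit Union: (1 + 0.130/12)^12 − 1 = 13.803%
Granite Lending: compounded annually, EAR = 12.400%
Aurora Finance: (1 + 0.132/2)^2 − 1 = 13.636%
Granite Bank: (1 + 0.121/4)^4 − 1 = 12.660%
The highest effective annual rate is Meridian Credit Union at 13.803%.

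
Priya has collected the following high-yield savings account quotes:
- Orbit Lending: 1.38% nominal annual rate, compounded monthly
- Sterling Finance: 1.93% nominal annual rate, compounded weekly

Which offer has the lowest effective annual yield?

Orbit Lending

Orbit Lending: (1 + 0.0138/12)^12 − 1 = 1.389%
Sterling Finance: (1 + 0.0193/52)^52 − 1 = 1.948%
The lowest effective annual rate is Orbit Lending at 1.389%.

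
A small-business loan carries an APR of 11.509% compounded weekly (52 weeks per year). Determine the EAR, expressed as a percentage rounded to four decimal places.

EAR = (1 + 0.11509/52)^52 − 1.
= (1 + 0.002213)^52 − 1 = 1.121832 − 1 = 12.1832%.

12.1832%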